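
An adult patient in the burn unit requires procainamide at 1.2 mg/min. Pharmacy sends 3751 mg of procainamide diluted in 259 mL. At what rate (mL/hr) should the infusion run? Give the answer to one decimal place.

1.2 mg/min × 60 min/hr = 72 mg/hr
Concentration = 3751 mg ÷ 259 mL = 14.48263 mg/mL
Rate = 72 mg/hr ÷ 14.48263 mg/mL = 4.971474 mL/hr

5.0 mL/hr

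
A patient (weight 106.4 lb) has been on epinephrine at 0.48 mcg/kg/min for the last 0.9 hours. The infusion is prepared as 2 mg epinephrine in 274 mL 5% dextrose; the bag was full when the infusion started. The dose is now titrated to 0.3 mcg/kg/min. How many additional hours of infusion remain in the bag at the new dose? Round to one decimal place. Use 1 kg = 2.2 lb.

0.9 hours

Initial rate:
Weight = 106.4 lb ÷ 2.2 lb/kg = 48.36364 kg
Dose = 0.48 mcg/kg/min × 48.36364 kg = 23.21455 mcg/min
23.21455 mcg/min × 60 min/hr = 1392.873 mcg/hr
Concentration = 2 mg ÷ 274 mL = 0.00729927 mg/mL = 7.29927 mcg/mL
Rate = 1392.873 mcg/hr ÷ 7.29927 mcg/mL = 190.8236 mL/hr
Volume infused so far = 190.8236 mL/hr × 0.9 hr = 171.7412 mL
Volume remaining = 274 − 171.7412 = 102.2588 mL
New rate:
Dose = 0.3 mcg/kg/min × 48.36364 kg = 14.50909 mcg/min
14.50909 mcg/min × 60 min/hr = 870.5455 mcg/hr
Rate = 870.5455 mcg/hr ÷ 7.29927 mcg/mL = 119.2647 mL/hr
Time remaining = 102.2588 mL ÷ 119.2647 mL/hr = 0.8574102 hr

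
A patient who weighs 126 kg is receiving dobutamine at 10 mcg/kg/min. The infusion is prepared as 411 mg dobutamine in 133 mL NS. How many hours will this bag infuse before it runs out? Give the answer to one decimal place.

Dose = 10 mcg/kg/min × 126 kg = 1260 mcg/min
1260 mcg/min × 60 min/hr = 75600 mcg/hr
Concentration = 411 mg ÷ 133 mL = 3.090226 mg/mL = 3090.226 mcg/mL
Rate = 75600 mcg/hr ÷ 3090.226 mcg/mL = 24.46423 mL/hr
Duration = 133 mL ÷ 24.46423 mL/hr = 5.436508 hr

5.4 hours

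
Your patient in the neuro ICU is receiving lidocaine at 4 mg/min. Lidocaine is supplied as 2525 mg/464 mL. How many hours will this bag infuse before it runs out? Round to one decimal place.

10.5 hours

4 mg/min × 60 min/hr = 240 mg/hr
Concentration = 2525 mg ÷ 464 mL = 5.44181 mg/mL
Rate = 240 mg/hr ÷ 5.44181 mg/mL = 44.10297 mL/hr
Duration = 464 mL ÷ 44.10297 mL/hr = 10.52083 hr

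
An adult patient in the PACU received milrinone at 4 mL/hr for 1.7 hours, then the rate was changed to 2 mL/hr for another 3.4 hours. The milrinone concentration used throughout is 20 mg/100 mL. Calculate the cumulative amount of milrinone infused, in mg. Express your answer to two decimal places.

Concentration = 20 mg ÷ 100 mL = 0.2 mg/mL
Stage 1: 4 mL/hr × 1.7 hr = 6.8 mL → 6.8 mL × 0.2 mg/mL = 1.36 mg
Stage 2: 2 mL/hr × 3.4 hr = 6.8 mL → 6.8 mL × 0.2 mg/mL = 1.36 mg
Total = 1.36 + 1.36 = 2.72 mg

2.72 mg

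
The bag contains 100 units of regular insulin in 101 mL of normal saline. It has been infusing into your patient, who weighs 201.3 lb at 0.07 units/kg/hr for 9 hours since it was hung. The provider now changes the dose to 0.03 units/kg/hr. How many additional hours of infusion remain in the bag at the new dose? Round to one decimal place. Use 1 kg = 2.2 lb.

15.4 hours

Initial rate:
Weight = 201.3 lb ÷ 2.2 lb/kg = 91.5 kg
Dose = 0.07 units/kg/hr × 91.5 kg = 6.405 units/hr
Concentration = 100 units ÷ 101 mL = 0.990099 units/mL
Rate = 6.405 units/hr ÷ 0.990099 units/mL = 6.46905 mL/hr
Volume infused so far = 6.46905 mL/hr × 9 hr = 58.22145 mL
Volume remaining = 101 − 58.22145 = 42.77855 mL
New rate:
Dose = 0.03 units/kg/hr × 91.5 kg = 2.745 units/hr
Rate = 2.745 units/hr ÷ 0.990099 units/mL = 2.77245 mL/hr
Time remaining = 42.77855 mL ÷ 2.77245 mL/hr = 15.42987 hr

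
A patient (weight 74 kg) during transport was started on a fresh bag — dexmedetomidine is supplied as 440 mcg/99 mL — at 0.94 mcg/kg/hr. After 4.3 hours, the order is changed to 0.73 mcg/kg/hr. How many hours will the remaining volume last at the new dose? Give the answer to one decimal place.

2.6 hours

Initial rate:
Dose = 0.94 mcg/kg/hr × 74 kg = 69.56 mcg/hr
Concentration = 440 mcg ÷ 99 mL = 4.444444 mcg/mL
Rate = 69.56 mcg/hr ÷ 4.444444 mcg/mL = 15.651 mL/hr
Volume infused so far = 15.651 mL/hr × 4.3 hr = 67.2993 mL
Volume remaining = 99 − 67.2993 = 31.7007 mL
New rate:
Dose = 0.73 mcg/kg/hr × 74 kg = 54.02 mcg/hr
Rate = 54.02 mcg/hr ÷ 4.444444 mcg/mL = 12.1545 mL/hr
Time remaining = 31.7007 mL ÷ 12.1545 mL/hr = 2.608145 hr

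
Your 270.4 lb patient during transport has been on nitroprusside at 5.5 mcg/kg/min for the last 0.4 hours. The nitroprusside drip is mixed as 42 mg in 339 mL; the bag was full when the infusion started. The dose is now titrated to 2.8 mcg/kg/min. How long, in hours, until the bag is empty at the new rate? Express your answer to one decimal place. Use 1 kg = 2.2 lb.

1.2 hours

Initial rate:
Weight = 270.4 lb ÷ 2.2 lb/kg = 122.9091 kg
Dose = 5.5 mcg/kg/min × 122.9091 kg = 676 mcg/min
676 mcg/min × 60 min/hr = 40560 mcg/hr
Concentration = 42 mg ÷ 339 mL = 0.1238938 mg/mL = 123.8938 mcg/mL
Rate = 40560 mcg/hr ÷ 123.8938 mcg/mL = 327.3771 mL/hr
Volume infused so far = 327.3771 mL/hr × 0.4 hr = 130.9509 mL
Volume remaining = 339 − 130.9509 = 208.0491 mL
New rate:
Dose = 2.8 mcg/kg/min × 122.9091 kg = 344.1455 mcg/min
344.1455 mcg/min × 60 min/hr = 20648.73 mcg/hr
Rate = 20648.73 mcg/hr ÷ 123.8938 mcg/mL = 166.6647 mL/hr
Time remaining = 208.0491 mL ÷ 166.6647 mL/hr = 1.248309 hr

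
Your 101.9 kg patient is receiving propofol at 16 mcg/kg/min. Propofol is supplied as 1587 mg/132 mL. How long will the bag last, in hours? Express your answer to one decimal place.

Dose = 16 mcg/kg/min × 101.9 kg = 1630.4 mcg/min
1630.4 mcg/min × 60 min/hr = 97824 mcg/hr
Concentration = 1587 mg ÷ 132 mL = 12.02273 mg/mL = 12022.73 mcg/mL
Rate = 97824 mcg/hr ÷ 12022.73 mcg/mL = 8.13659 mL/hr
Duration = 132 mL ÷ 8.13659 mL/hr = 16.22301 hr

16.2 hours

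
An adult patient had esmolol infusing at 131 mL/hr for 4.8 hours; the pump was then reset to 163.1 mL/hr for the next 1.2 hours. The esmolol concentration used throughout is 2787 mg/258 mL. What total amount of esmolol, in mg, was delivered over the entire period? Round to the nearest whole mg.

8907 mg

Concentration = 2787 mg ÷ 258 mL = 10.80233 mg/mL
Stage 1: 131 mL/hr × 4.8 hr = 628.8 mL → 628.8 mL × 10.80233 mg/mL = 6792.502 mg
Stage 2: 163.1 mL/hr × 1.2 hr = 195.72 mL → 195.72 mL × 10.80233 mg/mL = 2114.231 mg
Total = 6792.502 + 2114.231 = 8906.733 mg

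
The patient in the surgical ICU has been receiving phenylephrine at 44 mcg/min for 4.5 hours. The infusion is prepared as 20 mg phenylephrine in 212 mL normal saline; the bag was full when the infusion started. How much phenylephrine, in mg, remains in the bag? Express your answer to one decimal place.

44 mcg/min × 60 min/hr = 2640 mcg/hr
Concentration = 20 mg ÷ 212 mL = 0.09433962 mg/mL = 94.33962 mcg/mL
Rate = 2640 mcg/hr ÷ 94.33962 mcg/mL = 27.984 mL/hr
Volume infused = 27.984 mL/hr × 4.5 hr = 125.928 mL
Volume remaining = 212 − 125.928 = 86.072 mL
Drug remaining = 86.072 mL × 94.33962 mcg/mL = 8120 mcg = 8.12 mg

8.1 mg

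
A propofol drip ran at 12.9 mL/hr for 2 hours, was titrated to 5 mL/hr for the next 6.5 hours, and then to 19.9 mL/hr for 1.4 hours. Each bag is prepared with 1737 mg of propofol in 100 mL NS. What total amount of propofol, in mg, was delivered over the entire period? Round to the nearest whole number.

Concentration = 1737 mg ÷ 100 mL = 17.37 mg/mL
Stage 1: 12.9 mL/hr × 2 hr = 25.8 mL → 25.8 mL × 17.37 mg/mL = 448.146 mg
Stage 2: 5 mL/hr × 6.5 hr = 32.5 mL → 32.5 mL × 17.37 mg/mL = 564.525 mg
Stage 3: 19.9 mL/hr × 1.4 hr = 27.86 mL → 27.86 mL × 17.37 mg/mL = 483.9282 mg
Total = 448.146 + 564.525 + 483.9282 = 1496.599 mg

1497 mg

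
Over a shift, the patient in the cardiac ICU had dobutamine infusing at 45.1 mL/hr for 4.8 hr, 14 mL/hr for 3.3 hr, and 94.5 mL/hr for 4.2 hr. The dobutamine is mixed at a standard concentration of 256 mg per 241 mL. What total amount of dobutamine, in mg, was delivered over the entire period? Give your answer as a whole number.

Concentration = 256 mg ÷ 241 mL = 1.062241 mg/mL
Stage 1: 45.1 mL/hr × 4.8 hr = 216.48 mL → 216.48 mL × 1.062241 mg/mL = 229.9539 mg
Stage 2: 14 mL/hr × 3.3 hr = 46.2 mL → 46.2 mL × 1.062241 mg/mL = 49.07552 mg
Stage 3: 94.5 mL/hr × 4.2 hr = 396.9 mL → 396.9 mL × 1.062241 mg/mL = 421.6033 mg
Total = 229.9539 + 49.07552 + 421.6033 = 700.6327 mg

701 mg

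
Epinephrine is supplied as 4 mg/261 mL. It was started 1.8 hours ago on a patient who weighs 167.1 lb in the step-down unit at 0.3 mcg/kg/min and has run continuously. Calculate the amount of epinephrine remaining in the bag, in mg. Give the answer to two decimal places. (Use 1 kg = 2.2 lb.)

1.54 mg

Weight = 167.1 lb ÷ 2.2 lb/kg = 75.95455 kg
Dose = 0.3 mcg/kg/min × 75.95455 kg = 22.78636 mcg/min
22.78636 mcg/min × 60 min/hr = 1367.182 mcg/hr
Concentration = 4 mg ÷ 261 mL = 0.01532567 mg/mL = 15.32567 mcg/mL
Rate = 1367.182 mcg/hr ÷ 15.32567 mcg/mL = 89.20861 mL/hr
Volume infused = 89.20861 mL/hr × 1.8 hr = 160.5755 mL
Volume remaining = 261 − 160.5755 = 100.4245 mL
Drug remaining = 100.4245 mL × 15.32567 mcg/mL = 1539.073 mcg = 1.539073 mg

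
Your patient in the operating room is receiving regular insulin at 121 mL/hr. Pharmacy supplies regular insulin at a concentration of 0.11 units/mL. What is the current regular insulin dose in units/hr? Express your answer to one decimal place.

13.3 units/hr

Drug rate = 121 mL/hr × 0.11 units/mL = 13.31 units/hr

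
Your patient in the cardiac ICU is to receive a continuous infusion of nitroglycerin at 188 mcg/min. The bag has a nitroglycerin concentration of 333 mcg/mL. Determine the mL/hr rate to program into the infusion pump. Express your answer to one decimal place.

188 mcg/min × 60 min/hr = 11280 mcg/hr
Rate = 11280 mcg/hr ÷ 333 mcg/mL = 33.87387 mL/hr

33.9 mL/hr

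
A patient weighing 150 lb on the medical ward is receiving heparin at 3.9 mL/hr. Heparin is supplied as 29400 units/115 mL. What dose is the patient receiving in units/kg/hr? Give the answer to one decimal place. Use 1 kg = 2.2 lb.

Weight = 150 lb ÷ 2.2 lb/kg = 68.18182 kg
Concentration = 29400 units ÷ 115 mL = 255.6522 units/mL
Drug rate = 3.9 mL/hr × 255.6522 units/mL = 997.0435 units/hr
997.0435 units/hr ÷ 68.18182 kg = 14.6233 units/kg/hr

14.6 units/kg/hr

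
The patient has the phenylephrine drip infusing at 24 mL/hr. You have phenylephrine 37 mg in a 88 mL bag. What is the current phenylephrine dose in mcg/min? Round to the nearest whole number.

168 mcg/min

Concentration = 37 mg ÷ 88 mL = 0.4204545 mg/mL = 420.4545 mcg/mL
Drug rate = 24 mL/hr × 420.4545 mcg/mL = 10090.91 mcg/hr
10090.91 mcg/hr ÷ 60 min/hr = 168.1818 mcg/min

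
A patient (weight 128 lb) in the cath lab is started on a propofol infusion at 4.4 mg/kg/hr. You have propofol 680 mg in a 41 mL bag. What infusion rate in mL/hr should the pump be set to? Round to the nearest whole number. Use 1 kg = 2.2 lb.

Weight = 128 lb ÷ 2.2 lb/kg = 58.18182 kg
Dose = 4.4 mg/kg/hr × 58.18182 kg = 256 mg/hr
Concentration = 680 mg ÷ 41 mL = 16.58537 mg/mL
Rate = 256 mg/hr ÷ 16.58537 mg/mL = 15.43529 mL/hr

15 mL/hr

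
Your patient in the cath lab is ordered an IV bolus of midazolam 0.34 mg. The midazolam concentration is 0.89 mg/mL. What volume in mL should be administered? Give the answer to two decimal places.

0.38 mL

Volume = 0.34 mg ÷ 0.89 mg/mL = 0.3820225 mL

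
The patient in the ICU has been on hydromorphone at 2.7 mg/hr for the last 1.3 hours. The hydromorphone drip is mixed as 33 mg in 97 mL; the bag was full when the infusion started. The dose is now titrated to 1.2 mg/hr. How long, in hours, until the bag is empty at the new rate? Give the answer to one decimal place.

24.6 hours

Initial rate:
Concentration = 33 mg ÷ 97 mL = 0.3402062 mg/mL
Rate = 2.7 mg/hr ÷ 0.3402062 mg/mL = 7.936364 mL/hr
Volume infused so far = 7.936364 mL/hr × 1.3 hr = 10.31727 mL
Volume remaining = 97 − 10.31727 = 86.68273 mL
New rate:
Rate = 1.2 mg/hr ÷ 0.3402062 mg/mL = 3.527273 mL/hr
Time remaining = 86.68273 mL ÷ 3.527273 mL/hr = 24.575 hr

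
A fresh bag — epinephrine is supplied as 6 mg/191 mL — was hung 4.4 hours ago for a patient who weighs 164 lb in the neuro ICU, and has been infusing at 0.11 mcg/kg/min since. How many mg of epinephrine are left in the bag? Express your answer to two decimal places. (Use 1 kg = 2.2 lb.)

3.84 mg

Weight = 164 lb ÷ 2.2 lb/kg = 74.54545 kg
Dose = 0.11 mcg/kg/min × 74.54545 kg = 8.2 mcg/min
8.2 mcg/min × 60 min/hr = 492 mcg/hr
Concentration = 6 mg ÷ 191 mL = 0.03141361 mg/mL = 31.41361 mcg/mL
Rate = 492 mcg/hr ÷ 31.41361 mcg/mL = 15.662 mL/hr
Volume infused = 15.662 mL/hr × 4.4 hr = 68.9128 mL
Volume remaining = 191 − 68.9128 = 122.0872 mL
Drug remaining = 122.0872 mL × 31.41361 mcg/mL = 3835.2 mcg = 3.8352 mg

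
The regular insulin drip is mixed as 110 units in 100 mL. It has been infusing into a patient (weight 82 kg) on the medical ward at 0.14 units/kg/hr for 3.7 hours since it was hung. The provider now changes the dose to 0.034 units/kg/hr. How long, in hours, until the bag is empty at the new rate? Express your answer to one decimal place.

Initial rate:
Dose = 0.14 units/kg/hr × 82 kg = 11.48 units/hr
Concentration = 110 units ÷ 100 mL = 1.1 units/mL
Rate = 11.48 units/hr ÷ 1.1 units/mL = 10.43636 mL/hr
Volume infused so far = 10.43636 mL/hr × 3.7 hr = 38.61455 mL
Volume remaining = 100 − 38.61455 = 61.38545 mL
New rate:
Dose = 0.034 units/kg/hr × 82 kg = 2.788 units/hr
Rate = 2.788 units/hr ÷ 1.1 units/mL = 2.534545 mL/hr
Time remaining = 61.38545 mL ÷ 2.534545 mL/hr = 24.21951 hr

24.2 hours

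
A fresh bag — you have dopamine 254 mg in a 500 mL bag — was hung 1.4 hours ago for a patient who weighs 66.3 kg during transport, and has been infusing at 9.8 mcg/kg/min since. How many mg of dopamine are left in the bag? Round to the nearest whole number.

199 mg

Dose = 9.8 mcg/kg/min × 66.3 kg = 649.74 mcg/min
649.74 mcg/min × 60 min/hr = 38984.4 mcg/hr
Concentration = 254 mg ÷ 500 mL = 0.508 mg/mL = 508 mcg/mL
Rate = 38984.4 mcg/hr ÷ 508 mcg/mL = 76.74094 mL/hr
Volume infused = 76.74094 mL/hr × 1.4 hr = 107.4373 mL
Volume remaining = 500 − 107.4373 = 392.5627 mL
Drug remaining = 392.5627 mL × 508 mcg/mL = 199421.8 mcg = 199.4218 mg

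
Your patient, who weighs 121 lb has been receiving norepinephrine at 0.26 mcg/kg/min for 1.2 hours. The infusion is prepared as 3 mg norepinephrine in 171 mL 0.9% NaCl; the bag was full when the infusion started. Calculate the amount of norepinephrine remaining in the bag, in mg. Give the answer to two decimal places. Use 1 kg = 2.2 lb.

1.97 mg

Weight = 121 lb ÷ 2.2 lb/kg = 55 kg
Dose = 0.26 mcg/kg/min × 55 kg = 14.3 mcg/min
14.3 mcg/min × 60 min/hr = 858 mcg/hr
Concentration = 3 mg ÷ 171 mL = 0.01754386 mg/mL = 17.54386 mcg/mL
Rate = 858 mcg/hr ÷ 17.54386 mcg/mL = 48.906 mL/hr
Volume infused = 48.906 mL/hr × 1.2 hr = 58.6872 mL
Volume remaining = 171 − 58.6872 = 112.3128 mL
Drug remaining = 112.3128 mL × 17.54386 mcg/mL = 1970.4 mcg = 1.9704 mg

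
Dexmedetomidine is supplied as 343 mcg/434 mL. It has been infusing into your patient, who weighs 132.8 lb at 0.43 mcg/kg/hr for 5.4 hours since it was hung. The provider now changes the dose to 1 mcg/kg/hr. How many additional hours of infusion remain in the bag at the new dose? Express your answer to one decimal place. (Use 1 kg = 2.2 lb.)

3.4 hours

Initial rate:
Weight = 132.8 lb ÷ 2.2 lb/kg = 60.36364 kg
Dose = 0.43 mcg/kg/hr × 60.36364 kg = 25.95636 mcg/hr
Concentration = 343 mcg ÷ 434 mL = 0.7903226 mcg/mL
Rate = 25.95636 mcg/hr ÷ 0.7903226 mcg/mL = 32.84275 mL/hr
Volume infused so far = 32.84275 mL/hr × 5.4 hr = 177.3508 mL
Volume remaining = 434 − 177.3508 = 256.6492 mL
New rate:
Dose = 1 mcg/kg/hr × 60.36364 kg = 60.36364 mcg/hr
Rate = 60.36364 mcg/hr ÷ 0.7903226 mcg/mL = 76.37848 mL/hr
Time remaining = 256.6492 mL ÷ 76.37848 mL/hr = 3.360229 hr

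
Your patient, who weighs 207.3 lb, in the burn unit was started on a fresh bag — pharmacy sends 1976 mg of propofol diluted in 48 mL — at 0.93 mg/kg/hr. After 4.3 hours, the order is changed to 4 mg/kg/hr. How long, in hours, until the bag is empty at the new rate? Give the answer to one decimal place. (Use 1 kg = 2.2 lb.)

4.2 hours

Initial rate:
Weight = 207.3 lb ÷ 2.2 lb/kg = 94.22727 kg
Dose = 0.93 mg/kg/hr × 94.22727 kg = 87.63136 mg/hr
Concentration = 1976 mg ÷ 48 mL = 41.16667 mg/mL
Rate = 87.63136 mg/hr ÷ 41.16667 mg/mL = 2.128697 mL/hr
Volume infused so far = 2.128697 mL/hr × 4.3 hr = 9.153397 mL
Volume remaining = 48 − 9.153397 = 38.8466 mL
New rate:
Dose = 4 mg/kg/hr × 94.22727 kg = 376.9091 mg/hr
Rate = 376.9091 mg/hr ÷ 41.16667 mg/mL = 9.155686 mL/hr
Time remaining = 38.8466 mL ÷ 9.155686 mL/hr = 4.242894 hr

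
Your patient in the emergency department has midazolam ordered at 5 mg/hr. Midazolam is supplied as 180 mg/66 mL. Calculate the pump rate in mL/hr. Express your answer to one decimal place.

Concentration = 180 mg ÷ 66 mL = 2.727273 mg/mL
Rate = 5 mg/hr ÷ 2.727273 mg/mL = 1.833333 mL/hr

1.8 mL/hr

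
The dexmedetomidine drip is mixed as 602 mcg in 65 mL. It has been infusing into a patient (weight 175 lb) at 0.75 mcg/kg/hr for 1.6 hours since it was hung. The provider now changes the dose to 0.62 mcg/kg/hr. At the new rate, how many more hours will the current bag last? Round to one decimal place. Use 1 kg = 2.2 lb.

Initial rate:
Weight = 175 lb ÷ 2.2 lb/kg = 79.54545 kg
Dose = 0.75 mcg/kg/hr × 79.54545 kg = 59.65909 mcg/hr
Concentration = 602 mcg ÷ 65 mL = 9.261538 mcg/mL
Rate = 59.65909 mcg/hr ÷ 9.261538 mcg/mL = 6.441596 mL/hr
Volume infused so far = 6.441596 mL/hr × 1.6 hr = 10.30655 mL
Volume remaining = 65 − 10.30655 = 54.69345 mL
New rate:
Dose = 0.62 mcg/kg/hr × 79.54545 kg = 49.31818 mcg/hr
Rate = 49.31818 mcg/hr ÷ 9.261538 mcg/mL = 5.325053 mL/hr
Time remaining = 54.69345 mL ÷ 5.325053 mL/hr = 10.27097 hr

10.3 hours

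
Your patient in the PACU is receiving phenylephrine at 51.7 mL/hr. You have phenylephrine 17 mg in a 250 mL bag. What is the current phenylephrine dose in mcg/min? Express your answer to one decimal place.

58.6 mcg/min

Concentration = 17 mg ÷ 250 mL = 0.068 mg/mL = 68 mcg/mL
Drug rate = 51.7 mL/hr × 68 mcg/mL = 3515.6 mcg/hr
3515.6 mcg/hr ÷ 60 min/hr = 58.59333 mcg/min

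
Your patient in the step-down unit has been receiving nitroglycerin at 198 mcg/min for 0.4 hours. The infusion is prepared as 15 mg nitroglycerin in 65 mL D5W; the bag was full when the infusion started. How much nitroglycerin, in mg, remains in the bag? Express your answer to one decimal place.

10.2 mg

198 mcg/min × 60 min/hr = 11880 mcg/hr
Concentration = 15 mg ÷ 65 mL = 0.2307692 mg/mL = 230.7692 mcg/mL
Rate = 11880 mcg/hr ÷ 230.7692 mcg/mL = 51.48 mL/hr
Volume infused = 51.48 mL/hr × 0.4 hr = 20.592 mL
Volume remaining = 65 − 20.592 = 44.408 mL
Drug remaining = 44.408 mL × 230.7692 mcg/mL = 10248 mcg = 10.248 mg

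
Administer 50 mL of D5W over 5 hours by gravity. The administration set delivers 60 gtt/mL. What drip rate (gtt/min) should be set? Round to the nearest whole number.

50 mL ÷ (5 hr × 60 = 300 min) = 0.1666667 mL/min
0.1666667 mL/min × 60 gtt/mL = 10 gtt/min

10 gtt/min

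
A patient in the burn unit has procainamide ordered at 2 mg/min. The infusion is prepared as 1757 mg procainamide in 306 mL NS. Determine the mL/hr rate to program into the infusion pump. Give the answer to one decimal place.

2 mg/min × 60 min/hr = 120 mg/hr
Concentration = 1757 mg ÷ 306 mL = 5.74183 mg/mL
Rate = 120 mg/hr ÷ 5.74183 mg/mL = 20.89926 mL/hr

20.9 mL/hr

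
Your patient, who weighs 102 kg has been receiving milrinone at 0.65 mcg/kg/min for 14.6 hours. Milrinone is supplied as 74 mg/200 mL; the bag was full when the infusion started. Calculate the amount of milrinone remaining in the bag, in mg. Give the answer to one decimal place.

15.9 mg

Dose = 0.65 mcg/kg/min × 102 kg = 66.3 mcg/min
66.3 mcg/min × 60 min/hr = 3978 mcg/hr
Concentration = 74 mg ÷ 200 mL = 0.37 mg/mL = 370 mcg/mL
Rate = 3978 mcg/hr ÷ 370 mcg/mL = 10.75135 mL/hr
Volume infused = 10.75135 mL/hr × 14.6 hr = 156.9697 mL
Volume remaining = 200 − 156.9697 = 43.03027 mL
Drug remaining = 43.03027 mL × 370 mcg/mL = 15921.2 mcg = 15.9212 mg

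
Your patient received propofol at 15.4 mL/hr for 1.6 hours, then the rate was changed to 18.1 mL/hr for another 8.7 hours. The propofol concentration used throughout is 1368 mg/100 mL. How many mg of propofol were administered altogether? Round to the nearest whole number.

2491 mg

Concentration = 1368 mg ÷ 100 mL = 13.68 mg/mL
Stage 1: 15.4 mL/hr × 1.6 hr = 24.64 mL → 24.64 mL × 13.68 mg/mL = 337.0752 mg
Stage 2: 18.1 mL/hr × 8.7 hr = 157.47 mL → 157.47 mL × 13.68 mg/mL = 2154.19 mg
Total = 337.0752 + 2154.19 = 2491.265 mg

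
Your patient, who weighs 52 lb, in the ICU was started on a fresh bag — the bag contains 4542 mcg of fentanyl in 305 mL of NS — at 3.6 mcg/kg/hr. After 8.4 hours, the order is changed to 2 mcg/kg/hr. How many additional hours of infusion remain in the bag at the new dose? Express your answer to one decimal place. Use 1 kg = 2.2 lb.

Initial rate:
Weight = 52 lb ÷ 2.2 lb/kg = 23.63636 kg
Dose = 3.6 mcg/kg/hr × 23.63636 kg = 85.09091 mcg/hr
Concentration = 4542 mcg ÷ 305 mL = 14.8918 mcg/mL
Rate = 85.09091 mcg/hr ÷ 14.8918 mcg/mL = 5.713943 mL/hr
Volume infused so far = 5.713943 mL/hr × 8.4 hr = 47.99712 mL
Volume remaining = 305 − 47.99712 = 257.0029 mL
New rate:
Dose = 2 mcg/kg/hr × 23.63636 kg = 47.27273 mcg/hr
Rate = 47.27273 mcg/hr ÷ 14.8918 mcg/mL = 3.174413 mL/hr
Time remaining = 257.0029 mL ÷ 3.174413 mL/hr = 80.96077 hr

81.0 hours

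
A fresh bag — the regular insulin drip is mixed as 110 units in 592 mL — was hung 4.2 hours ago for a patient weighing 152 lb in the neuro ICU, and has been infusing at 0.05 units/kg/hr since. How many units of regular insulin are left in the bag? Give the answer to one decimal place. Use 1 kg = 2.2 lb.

Weight = 152 lb ÷ 2.2 lb/kg = 69.09091 kg
Dose = 0.05 units/kg/hr × 69.09091 kg = 3.454545 units/hr
Concentration = 110 units ÷ 592 mL = 0.1858108 units/mL
Rate = 3.454545 units/hr ÷ 0.1858108 units/mL = 18.59174 mL/hr
Volume infused = 18.59174 mL/hr × 4.2 hr = 78.08529 mL
Volume remaining = 592 − 78.08529 = 513.9147 mL
Drug remaining = 513.9147 mL × 0.1858108 units/mL = 95.49091 units

95.5 units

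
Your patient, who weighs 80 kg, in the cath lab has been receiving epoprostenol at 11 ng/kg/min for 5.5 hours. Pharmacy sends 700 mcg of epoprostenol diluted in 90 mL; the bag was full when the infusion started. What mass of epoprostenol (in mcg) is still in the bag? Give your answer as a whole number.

410 mcg

Dose = 11 ng/kg/min × 80 kg = 880 ng/min
880 ng/min × 60 min/hr = 52800 ng/hr
Concentration = 700 mcg ÷ 90 mL = 7.777778 mcg/mL = 7777.778 ng/mL
Rate = 52800 ng/hr ÷ 7777.778 ng/mL = 6.788571 mL/hr
Volume infused = 6.788571 mL/hr × 5.5 hr = 37.33714 mL
Volume remaining = 90 − 37.33714 = 52.66286 mL
Drug remaining = 52.66286 mL × 7777.778 ng/mL = 409600 ng = 409.6 mcg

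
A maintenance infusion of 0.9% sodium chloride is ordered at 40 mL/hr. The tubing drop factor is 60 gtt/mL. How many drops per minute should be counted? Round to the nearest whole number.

40 mL/hr ÷ 60 min/hr = 0.6666667 mL/min
0.6666667 mL/min × 60 gtt/mL = 40 gtt/min

40 gtt/min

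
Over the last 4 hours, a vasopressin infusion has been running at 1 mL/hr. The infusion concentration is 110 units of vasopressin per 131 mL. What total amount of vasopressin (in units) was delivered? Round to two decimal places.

3.36 units

Concentration = 110 units ÷ 131 mL = 0.8396947 units/mL
Drug rate = 1 mL/hr × 0.8396947 units/mL = 0.8396947 units/hr
Total = 0.8396947 units/hr × 4 hr = 3.358779 units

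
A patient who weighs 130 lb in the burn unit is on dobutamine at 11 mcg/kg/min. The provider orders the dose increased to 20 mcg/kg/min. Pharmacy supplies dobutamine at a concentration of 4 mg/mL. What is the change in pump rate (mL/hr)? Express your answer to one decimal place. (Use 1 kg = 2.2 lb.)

At the current dose:
Weight = 130 lb ÷ 2.2 lb/kg = 59.09091 kg
Dose = 11 mcg/kg/min × 59.09091 kg = 650 mcg/min
650 mcg/min × 60 min/hr = 39000 mcg/hr
Concentration = 4 mg/mL = 4000 mcg/mL
Rate = 39000 mcg/hr ÷ 4000 mcg/mL = 9.75 mL/hr
At the new dose:
Dose = 20 mcg/kg/min × 59.09091 kg = 1181.818 mcg/min
1181.818 mcg/min × 60 min/hr = 70909.09 mcg/hr
Rate = 70909.09 mcg/hr ÷ 4000 mcg/mL = 17.72727 mL/hr
Change = 17.72727 − 9.75 = 7.977273 mL/hr → 7.977273 mL/hr increase

8.0 mL/hr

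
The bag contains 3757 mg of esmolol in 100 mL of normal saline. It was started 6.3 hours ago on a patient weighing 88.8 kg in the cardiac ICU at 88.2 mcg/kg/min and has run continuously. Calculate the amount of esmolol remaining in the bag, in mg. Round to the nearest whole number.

Dose = 88.2 mcg/kg/min × 88.8 kg = 7832.16 mcg/min
7832.16 mcg/min × 60 min/hr = 469929.6 mcg/hr
Concentration = 3757 mg ÷ 100 mL = 37.57 mg/mL = 37570 mcg/mL
Rate = 469929.6 mcg/hr ÷ 37570 mcg/mL = 12.50811 mL/hr
Volume infused = 12.50811 mL/hr × 6.3 hr = 78.80108 mL
Volume remaining = 100 − 78.80108 = 21.19892 mL
Drug remaining = 21.19892 mL × 37570 mcg/mL = 796443.5 mcg = 796.4435 mg

796 mg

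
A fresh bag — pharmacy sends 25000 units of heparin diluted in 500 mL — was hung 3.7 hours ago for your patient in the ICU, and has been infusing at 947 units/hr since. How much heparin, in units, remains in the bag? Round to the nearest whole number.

21496 units

Concentration = 25000 units ÷ 500 mL = 50 units/mL
Rate = 947 units/hr ÷ 50 units/mL = 18.94 mL/hr
Volume infused = 18.94 mL/hr × 3.7 hr = 70.078 mL
Volume remaining = 500 − 70.078 = 429.922 mL
Drug remaining = 429.922 mL × 50 units/mL = 21496.1 units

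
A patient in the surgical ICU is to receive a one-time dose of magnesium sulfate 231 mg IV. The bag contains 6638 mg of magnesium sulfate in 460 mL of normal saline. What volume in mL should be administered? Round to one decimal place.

16.0 mL

Concentration = 6638 mg ÷ 460 mL = 14.43043 mg/mL
Volume = 231 mg ÷ 14.43043 mg/mL = 16.00783 mL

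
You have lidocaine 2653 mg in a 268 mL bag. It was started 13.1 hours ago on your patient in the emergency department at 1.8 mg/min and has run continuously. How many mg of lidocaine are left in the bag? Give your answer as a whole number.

1.8 mg/min × 60 min/hr = 108 mg/hr
Concentration = 2653 mg ÷ 268 mL = 9.899254 mg/mL
Rate = 108 mg/hr ÷ 9.899254 mg/mL = 10.90991 mL/hr
Volume infused = 10.90991 mL/hr × 13.1 hr = 142.9199 mL
Volume remaining = 268 − 142.9199 = 125.0801 mL
Drug remaining = 125.0801 mL × 9.899254 mg/mL = 1238.2 mg

1238 mg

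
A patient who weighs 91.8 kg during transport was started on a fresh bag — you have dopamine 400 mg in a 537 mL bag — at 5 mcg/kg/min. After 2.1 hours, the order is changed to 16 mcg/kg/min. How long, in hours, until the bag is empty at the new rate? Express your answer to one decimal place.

Initial rate:
Dose = 5 mcg/kg/min × 91.8 kg = 459 mcg/min
459 mcg/min × 60 min/hr = 27540 mcg/hr
Concentration = 400 mg ÷ 537 mL = 0.744879 mg/mL = 744.879 mcg/mL
Rate = 27540 mcg/hr ÷ 744.879 mcg/mL = 36.97245 mL/hr
Volume infused so far = 36.97245 mL/hr × 2.1 hr = 77.64215 mL
Volume remaining = 537 − 77.64215 = 459.3579 mL
New rate:
Dose = 16 mcg/kg/min × 91.8 kg = 1468.8 mcg/min
1468.8 mcg/min × 60 min/hr = 88128 mcg/hr
Rate = 88128 mcg/hr ÷ 744.879 mcg/mL = 118.3118 mL/hr
Time remaining = 459.3579 mL ÷ 118.3118 mL/hr = 3.882603 hr

3.9 hours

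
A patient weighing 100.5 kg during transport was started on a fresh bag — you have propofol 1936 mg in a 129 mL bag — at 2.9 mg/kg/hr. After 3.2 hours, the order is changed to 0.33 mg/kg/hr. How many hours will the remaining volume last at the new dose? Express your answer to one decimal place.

Initial rate:
Dose = 2.9 mg/kg/hr × 100.5 kg = 291.45 mg/hr
Concentration = 1936 mg ÷ 129 mL = 15.00775 mg/mL
Rate = 291.45 mg/hr ÷ 15.00775 mg/mL = 19.41996 mL/hr
Volume infused so far = 19.41996 mL/hr × 3.2 hr = 62.14388 mL
Volume remaining = 129 − 62.14388 = 66.85612 mL
New rate:
Dose = 0.33 mg/kg/hr × 100.5 kg = 33.165 mg/hr
Rate = 33.165 mg/hr ÷ 15.00775 mg/mL = 2.209858 mL/hr
Time remaining = 66.85612 mL ÷ 2.209858 mL/hr = 30.25358 hr

30.3 hours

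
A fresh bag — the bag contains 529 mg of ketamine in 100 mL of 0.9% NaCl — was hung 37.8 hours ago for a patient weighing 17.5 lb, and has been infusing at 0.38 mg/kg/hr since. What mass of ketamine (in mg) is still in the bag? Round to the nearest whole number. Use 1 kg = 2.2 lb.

Weight = 17.5 lb ÷ 2.2 lb/kg = 7.954545 kg
Dose = 0.38 mg/kg/hr × 7.954545 kg = 3.022727 mg/hr
Concentration = 529 mg ÷ 100 mL = 5.29 mg/mL
Rate = 3.022727 mg/hr ÷ 5.29 mg/mL = 0.571404 mL/hr
Volume infused = 0.571404 mL/hr × 37.8 hr = 21.59907 mL
Volume remaining = 100 − 21.59907 = 78.40093 mL
Drug remaining = 78.40093 mL × 5.29 mg/mL = 414.7409 mg

415 mg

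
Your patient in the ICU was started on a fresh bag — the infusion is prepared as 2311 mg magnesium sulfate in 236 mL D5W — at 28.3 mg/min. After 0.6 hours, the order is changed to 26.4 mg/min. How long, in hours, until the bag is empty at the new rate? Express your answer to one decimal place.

0.8 hours

Initial rate:
28.3 mg/min × 60 min/hr = 1698 mg/hr
Concentration = 2311 mg ÷ 236 mL = 9.792373 mg/mL
Rate = 1698 mg/hr ÷ 9.792373 mg/mL = 173.4003 mL/hr
Volume infused so far = 173.4003 mL/hr × 0.6 hr = 104.0402 mL
Volume remaining = 236 − 104.0402 = 131.9598 mL
New rate:
26.4 mg/min × 60 min/hr = 1584 mg/hr
Rate = 1584 mg/hr ÷ 9.792373 mg/mL = 161.7585 mL/hr
Time remaining = 131.9598 mL ÷ 161.7585 mL/hr = 0.8157828 hr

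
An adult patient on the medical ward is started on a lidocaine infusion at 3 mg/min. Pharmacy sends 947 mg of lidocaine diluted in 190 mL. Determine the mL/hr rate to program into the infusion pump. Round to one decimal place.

3 mg/min × 60 min/hr = 180 mg/hr
Concentration = 947 mg ÷ 190 mL = 4.984211 mg/mL
Rate = 180 mg/hr ÷ 4.984211 mg/mL = 36.11404 mL/hr

36.1 mL/hr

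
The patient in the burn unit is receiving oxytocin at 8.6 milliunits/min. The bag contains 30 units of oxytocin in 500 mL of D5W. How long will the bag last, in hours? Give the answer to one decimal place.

58.1 hours

8.6 milliunits/min × 60 min/hr = 516 milliunits/hr
Concentration = 30 units ÷ 500 mL = 0.06 units/mL = 60 milliunits/mL
Rate = 516 milliunits/hr ÷ 60 milliunits/mL = 8.6 mL/hr
Duration = 500 mL ÷ 8.6 mL/hr = 58.13953 hr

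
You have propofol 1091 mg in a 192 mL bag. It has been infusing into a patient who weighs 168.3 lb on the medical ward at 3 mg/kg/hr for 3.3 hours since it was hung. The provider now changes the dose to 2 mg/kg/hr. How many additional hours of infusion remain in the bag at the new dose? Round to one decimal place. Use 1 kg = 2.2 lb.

2.2 hours

Initial rate:
Weight = 168.3 lb ÷ 2.2 lb/kg = 76.5 kg
Dose = 3 mg/kg/hr × 76.5 kg = 229.5 mg/hr
Concentration = 1091 mg ÷ 192 mL = 5.682292 mg/mL
Rate = 229.5 mg/hr ÷ 5.682292 mg/mL = 40.38863 mL/hr
Volume infused so far = 40.38863 mL/hr × 3.3 hr = 133.2825 mL
Volume remaining = 192 − 133.2825 = 58.71751 mL
New rate:
Dose = 2 mg/kg/hr × 76.5 kg = 153 mg/hr
Rate = 153 mg/hr ÷ 5.682292 mg/mL = 26.92576 mL/hr
Time remaining = 58.71751 mL ÷ 26.92576 mL/hr = 2.180719 hr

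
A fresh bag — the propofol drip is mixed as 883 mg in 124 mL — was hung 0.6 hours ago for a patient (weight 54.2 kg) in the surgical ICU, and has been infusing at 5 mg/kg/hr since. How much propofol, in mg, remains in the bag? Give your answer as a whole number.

Dose = 5 mg/kg/hr × 54.2 kg = 271 mg/hr
Concentration = 883 mg ÷ 124 mL = 7.120968 mg/mL
Rate = 271 mg/hr ÷ 7.120968 mg/mL = 38.05663 mL/hr
Volume infused = 38.05663 mL/hr × 0.6 hr = 22.83398 mL
Volume remaining = 124 − 22.83398 = 101.166 mL
Drug remaining = 101.166 mL × 7.120968 mg/mL = 720.4 mg

720 mg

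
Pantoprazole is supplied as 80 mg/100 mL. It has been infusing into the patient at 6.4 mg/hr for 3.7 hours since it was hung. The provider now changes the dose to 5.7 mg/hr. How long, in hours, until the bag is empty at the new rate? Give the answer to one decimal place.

9.9 hours

Initial rate:
Concentration = 80 mg ÷ 100 mL = 0.8 mg/mL
Rate = 6.4 mg/hr ÷ 0.8 mg/mL = 8 mL/hr
Volume infused so far = 8 mL/hr × 3.7 hr = 29.6 mL
Volume remaining = 100 − 29.6 = 70.4 mL
New rate:
Rate = 5.7 mg/hr ÷ 0.8 mg/mL = 7.125 mL/hr
Time remaining = 70.4 mL ÷ 7.125 mL/hr = 9.880702 hr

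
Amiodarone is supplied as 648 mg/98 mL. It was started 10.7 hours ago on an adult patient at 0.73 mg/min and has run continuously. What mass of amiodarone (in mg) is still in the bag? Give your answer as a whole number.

179 mg

0.73 mg/min × 60 min/hr = 43.8 mg/hr
Concentration = 648 mg ÷ 98 mL = 6.612245 mg/mL
Rate = 43.8 mg/hr ÷ 6.612245 mg/mL = 6.624074 mL/hr
Volume infused = 6.624074 mL/hr × 10.7 hr = 70.87759 mL
Volume remaining = 98 − 70.87759 = 27.12241 mL
Drug remaining = 27.12241 mL × 6.612245 mg/mL = 179.34 mg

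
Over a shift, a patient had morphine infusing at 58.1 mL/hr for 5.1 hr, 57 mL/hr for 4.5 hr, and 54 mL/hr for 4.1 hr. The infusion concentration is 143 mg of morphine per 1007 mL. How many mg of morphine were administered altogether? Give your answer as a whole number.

Concentration = 143 mg ÷ 1007 mL = 0.142006 mg/mL
Stage 1: 58.1 mL/hr × 5.1 hr = 296.31 mL → 296.31 mL × 0.142006 mg/mL = 42.07779 mg
Stage 2: 57 mL/hr × 4.5 hr = 256.5 mL → 256.5 mL × 0.142006 mg/mL = 36.42453 mg
Stage 3: 54 mL/hr × 4.1 hr = 221.4 mL → 221.4 mL × 0.142006 mg/mL = 31.44012 mg
Total = 42.07779 + 36.42453 + 31.44012 = 109.9424 mg

110 mg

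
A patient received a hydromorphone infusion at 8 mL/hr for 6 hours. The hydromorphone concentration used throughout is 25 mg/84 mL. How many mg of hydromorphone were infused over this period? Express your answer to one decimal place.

14.3 mg

Concentration = 25 mg ÷ 84 mL = 0.297619 mg/mL
Drug rate = 8 mL/hr × 0.297619 mg/mL = 2.380952 mg/hr
Total = 2.380952 mg/hr × 6 hr = 14.28571 mg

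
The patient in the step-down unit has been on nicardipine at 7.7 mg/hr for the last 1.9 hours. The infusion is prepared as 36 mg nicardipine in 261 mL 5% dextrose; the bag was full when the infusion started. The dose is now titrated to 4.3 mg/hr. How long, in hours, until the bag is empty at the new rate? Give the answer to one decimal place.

Initial rate:
Concentration = 36 mg ÷ 261 mL = 0.137931 mg/mL
Rate = 7.7 mg/hr ÷ 0.137931 mg/mL = 55.825 mL/hr
Volume infused so far = 55.825 mL/hr × 1.9 hr = 106.0675 mL
Volume remaining = 261 − 106.0675 = 154.9325 mL
New rate:
Rate = 4.3 mg/hr ÷ 0.137931 mg/mL = 31.175 mL/hr
Time remaining = 154.9325 mL ÷ 31.175 mL/hr = 4.969767 hr

5.0 hours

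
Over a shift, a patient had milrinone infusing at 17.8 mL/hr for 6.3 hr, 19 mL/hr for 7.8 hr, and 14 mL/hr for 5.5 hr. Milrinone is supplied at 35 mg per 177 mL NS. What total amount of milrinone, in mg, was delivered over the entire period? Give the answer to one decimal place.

66.7 mg

Concentration = 35 mg ÷ 177 mL = 0.1977401 mg/mL
Stage 1: 17.8 mL/hr × 6.3 hr = 112.14 mL → 112.14 mL × 0.1977401 mg/mL = 22.17458 mg
Stage 2: 19 mL/hr × 7.8 hr = 148.2 mL → 148.2 mL × 0.1977401 mg/mL = 29.30508 mg
Stage 3: 14 mL/hr × 5.5 hr = 77 mL → 77 mL × 0.1977401 mg/mL = 15.22599 mg
Total = 22.17458 + 29.30508 + 15.22599 = 66.70565 mg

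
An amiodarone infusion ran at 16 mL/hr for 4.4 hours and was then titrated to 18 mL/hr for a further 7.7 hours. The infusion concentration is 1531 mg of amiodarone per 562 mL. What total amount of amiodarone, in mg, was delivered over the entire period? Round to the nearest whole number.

569 mg

Concentration = 1531 mg ÷ 562 mL = 2.724199 mg/mL
Stage 1: 16 mL/hr × 4.4 hr = 70.4 mL → 70.4 mL × 2.724199 mg/mL = 191.7836 mg
Stage 2: 18 mL/hr × 7.7 hr = 138.6 mL → 138.6 mL × 2.724199 mg/mL = 377.574 mg
Total = 191.7836 + 377.574 = 569.3577 mg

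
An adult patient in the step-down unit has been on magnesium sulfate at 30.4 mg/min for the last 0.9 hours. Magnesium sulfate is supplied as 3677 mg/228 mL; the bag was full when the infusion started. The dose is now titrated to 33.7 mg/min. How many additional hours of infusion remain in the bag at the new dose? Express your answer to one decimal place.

Initial rate:
30.4 mg/min × 60 min/hr = 1824 mg/hr
Concentration = 3677 mg ÷ 228 mL = 16.12719 mg/mL
Rate = 1824 mg/hr ÷ 16.12719 mg/mL = 113.1009 mL/hr
Volume infused so far = 113.1009 mL/hr × 0.9 hr = 101.7908 mL
Volume remaining = 228 − 101.7908 = 126.2092 mL
New rate:
33.7 mg/min × 60 min/hr = 2022 mg/hr
Rate = 2022 mg/hr ÷ 16.12719 mg/mL = 125.3783 mL/hr
Time remaining = 126.2092 mL ÷ 125.3783 mL/hr = 1.006627 hr

1.0 hours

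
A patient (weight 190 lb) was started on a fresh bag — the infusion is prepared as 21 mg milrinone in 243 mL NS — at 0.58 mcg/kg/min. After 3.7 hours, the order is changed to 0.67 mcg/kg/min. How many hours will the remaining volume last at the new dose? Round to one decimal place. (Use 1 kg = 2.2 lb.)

2.8 hours

Initial rate:
Weight = 190 lb ÷ 2.2 lb/kg = 86.36364 kg
Dose = 0.58 mcg/kg/min × 86.36364 kg = 50.09091 mcg/min
50.09091 mcg/min × 60 min/hr = 3005.455 mcg/hr
Concentration = 21 mg ÷ 243 mL = 0.08641975 mg/mL = 86.41975 mcg/mL
Rate = 3005.455 mcg/hr ÷ 86.41975 mcg/mL = 34.7774 mL/hr
Volume infused so far = 34.7774 mL/hr × 3.7 hr = 128.6764 mL
Volume remaining = 243 − 128.6764 = 114.3236 mL
New rate:
Dose = 0.67 mcg/kg/min × 86.36364 kg = 57.86364 mcg/min
57.86364 mcg/min × 60 min/hr = 3471.818 mcg/hr
Rate = 3471.818 mcg/hr ÷ 86.41975 mcg/mL = 40.1739 mL/hr
Time remaining = 114.3236 mL ÷ 40.1739 mL/hr = 2.845719 hr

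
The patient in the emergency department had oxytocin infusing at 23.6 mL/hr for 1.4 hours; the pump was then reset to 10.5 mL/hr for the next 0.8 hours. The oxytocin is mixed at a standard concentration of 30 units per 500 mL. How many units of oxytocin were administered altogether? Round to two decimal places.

2.49 units

Concentration = 30 units ÷ 500 mL = 0.06 units/mL
Stage 1: 23.6 mL/hr × 1.4 hr = 33.04 mL → 33.04 mL × 0.06 units/mL = 1.9824 units
Stage 2: 10.5 mL/hr × 0.8 hr = 8.4 mL → 8.4 mL × 0.06 units/mL = 0.504 units
Total = 1.9824 + 0.504 = 2.4864 units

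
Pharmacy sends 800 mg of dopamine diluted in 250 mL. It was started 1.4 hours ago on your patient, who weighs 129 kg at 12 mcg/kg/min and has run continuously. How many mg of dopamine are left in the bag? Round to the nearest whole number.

Dose = 12 mcg/kg/min × 129 kg = 1548 mcg/min
1548 mcg/min × 60 min/hr = 92880 mcg/hr
Concentration = 800 mg ÷ 250 mL = 3.2 mg/mL = 3200 mcg/mL
Rate = 92880 mcg/hr ÷ 3200 mcg/mL = 29.025 mL/hr
Volume infused = 29.025 mL/hr × 1.4 hr = 40.635 mL
Volume remaining = 250 − 40.635 = 209.365 mL
Drug remaining = 209.365 mL × 3200 mcg/mL = 669968 mcg = 669.968 mg

670 mg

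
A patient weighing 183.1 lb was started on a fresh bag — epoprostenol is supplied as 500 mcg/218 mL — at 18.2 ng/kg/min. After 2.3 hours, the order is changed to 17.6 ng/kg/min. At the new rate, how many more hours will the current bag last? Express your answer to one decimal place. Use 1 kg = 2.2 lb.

Initial rate:
Weight = 183.1 lb ÷ 2.2 lb/kg = 83.22727 kg
Dose = 18.2 ng/kg/min × 83.22727 kg = 1514.736 ng/min
1514.736 ng/min × 60 min/hr = 90884.18 ng/hr
Concentration = 500 mcg ÷ 218 mL = 2.293578 mcg/mL = 2293.578 ng/mL
Rate = 90884.18 ng/hr ÷ 2293.578 ng/mL = 39.6255 mL/hr
Volume infused so far = 39.6255 mL/hr × 2.3 hr = 91.13866 mL
Volume remaining = 218 − 91.13866 = 126.8613 mL
New rate:
Dose = 17.6 ng/kg/min × 83.22727 kg = 1464.8 ng/min
1464.8 ng/min × 60 min/hr = 87888 ng/hr
Rate = 87888 ng/hr ÷ 2293.578 ng/mL = 38.31917 mL/hr
Time remaining = 126.8613 mL ÷ 38.31917 mL/hr = 3.31065 hr

3.3 hours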